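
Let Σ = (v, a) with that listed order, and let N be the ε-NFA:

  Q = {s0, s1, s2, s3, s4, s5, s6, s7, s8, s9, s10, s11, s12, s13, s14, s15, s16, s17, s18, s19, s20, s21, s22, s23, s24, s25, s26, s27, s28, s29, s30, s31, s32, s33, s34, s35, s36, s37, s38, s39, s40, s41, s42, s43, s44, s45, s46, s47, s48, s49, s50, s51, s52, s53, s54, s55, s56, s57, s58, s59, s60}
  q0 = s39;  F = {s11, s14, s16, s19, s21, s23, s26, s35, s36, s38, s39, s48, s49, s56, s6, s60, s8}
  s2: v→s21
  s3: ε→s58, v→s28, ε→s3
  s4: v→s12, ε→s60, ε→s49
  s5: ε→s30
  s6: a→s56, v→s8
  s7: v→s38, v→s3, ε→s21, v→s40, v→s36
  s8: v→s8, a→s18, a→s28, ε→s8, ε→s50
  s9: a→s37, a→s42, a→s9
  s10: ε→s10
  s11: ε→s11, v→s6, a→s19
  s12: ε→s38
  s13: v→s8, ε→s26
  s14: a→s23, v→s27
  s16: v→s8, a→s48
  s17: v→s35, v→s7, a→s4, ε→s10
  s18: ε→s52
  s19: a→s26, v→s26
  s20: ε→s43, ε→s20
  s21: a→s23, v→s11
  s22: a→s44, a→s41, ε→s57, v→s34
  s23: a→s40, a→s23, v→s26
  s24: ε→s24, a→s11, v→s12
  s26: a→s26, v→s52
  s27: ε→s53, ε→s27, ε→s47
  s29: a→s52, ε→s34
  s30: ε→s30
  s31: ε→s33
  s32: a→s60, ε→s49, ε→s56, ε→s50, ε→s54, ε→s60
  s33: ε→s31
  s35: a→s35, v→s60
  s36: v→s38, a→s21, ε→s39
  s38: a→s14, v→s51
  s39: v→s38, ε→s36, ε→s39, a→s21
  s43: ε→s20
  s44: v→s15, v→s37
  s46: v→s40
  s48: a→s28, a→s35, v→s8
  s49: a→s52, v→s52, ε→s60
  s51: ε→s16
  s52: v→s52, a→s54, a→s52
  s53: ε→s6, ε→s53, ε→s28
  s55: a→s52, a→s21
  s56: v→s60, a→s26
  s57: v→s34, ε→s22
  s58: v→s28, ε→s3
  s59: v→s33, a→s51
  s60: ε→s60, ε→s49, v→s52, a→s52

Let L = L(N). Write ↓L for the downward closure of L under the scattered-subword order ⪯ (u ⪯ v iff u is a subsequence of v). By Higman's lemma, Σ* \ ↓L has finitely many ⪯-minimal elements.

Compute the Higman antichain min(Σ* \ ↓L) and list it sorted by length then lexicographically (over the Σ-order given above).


|Q|=61, |F|=17, |δ|=113 (43 ε).
min D↑ (16 st, q0=0, F={12}): 0:v→1,a→2 1:v→3,a→4 2:v→5,a→6 3:v→7,a→8 4:v→9,a→6 5:v→9,a→10 6:v→11,a→6 7:v→7,a→12 8:v→7,a→13 9:v→7,a→14 10:v→11,a→11 11:v→12,a→11 12:v→12,a→12 13:v→15,a→13 14:v→15,a→11 15:v→12,a→12 (ε-aug+det+¬).
'vvva': run [27, 24, 18, 8, 4] end={s18,s28,s52,s54} ∉↓L; 4/4 del acc.
'aavv': |S_i|=[27, 22, 12, 5, 2] end={s52,s54} — reject; 4/4 deletions ∈↓L.
'avaav': |S_i|=[27, 22, 16, 9, 3, 2] end={s52,s54} rej; 5/5 single-dels accept.
3 minimals (antichain).

A = [vvva, aavv, avaav].


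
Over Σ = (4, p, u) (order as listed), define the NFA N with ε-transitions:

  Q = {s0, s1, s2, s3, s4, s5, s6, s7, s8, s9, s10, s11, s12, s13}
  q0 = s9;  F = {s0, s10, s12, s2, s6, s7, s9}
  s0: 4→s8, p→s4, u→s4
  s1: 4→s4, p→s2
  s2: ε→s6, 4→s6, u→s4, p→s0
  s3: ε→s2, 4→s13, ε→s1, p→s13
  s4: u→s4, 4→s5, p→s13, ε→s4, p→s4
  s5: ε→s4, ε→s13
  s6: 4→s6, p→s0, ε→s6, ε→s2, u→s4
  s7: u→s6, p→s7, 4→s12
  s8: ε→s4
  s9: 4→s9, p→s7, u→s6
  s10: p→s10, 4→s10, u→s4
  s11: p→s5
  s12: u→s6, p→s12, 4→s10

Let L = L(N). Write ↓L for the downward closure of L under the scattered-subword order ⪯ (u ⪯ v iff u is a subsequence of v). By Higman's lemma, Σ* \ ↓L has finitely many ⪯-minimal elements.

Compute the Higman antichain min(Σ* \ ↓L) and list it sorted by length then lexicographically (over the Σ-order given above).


Antichain: [uu, up4, upp, p44u].

|Q|=14, |F|=7, |δ|=39 (9 ε).
min D↑ (7 st, q0=0, F={5}): 0:4→0,p→1,u→2 1:4→3,p→1,u→2 2:4→2,p→4,u→5 3:4→6,p→3,u→2 4:4→5,p→5,u→5 5:4→5,p→5,u→5 6:4→6,p→6,u→5 [Hopcroft].
'uu': run [11, 7, 3] end={s13,s4,s5} — reject; 2/2 single-dels accept.
'up4': run [11, 7, 5, 4] end={s13,s4,s5,s8} ∉↓L; 3/3 deletions ∈↓L.
'upp': N↓-sim [11, 7, 5, 3] end={s13,s4,s5} rej; 3/3 deletions ∈↓L.
'p44u': |S_i|=[11, 10, 9, 8, 3] end={s13,s4,s5} — reject; 4/4 single-dels accept.
4 obstructions.


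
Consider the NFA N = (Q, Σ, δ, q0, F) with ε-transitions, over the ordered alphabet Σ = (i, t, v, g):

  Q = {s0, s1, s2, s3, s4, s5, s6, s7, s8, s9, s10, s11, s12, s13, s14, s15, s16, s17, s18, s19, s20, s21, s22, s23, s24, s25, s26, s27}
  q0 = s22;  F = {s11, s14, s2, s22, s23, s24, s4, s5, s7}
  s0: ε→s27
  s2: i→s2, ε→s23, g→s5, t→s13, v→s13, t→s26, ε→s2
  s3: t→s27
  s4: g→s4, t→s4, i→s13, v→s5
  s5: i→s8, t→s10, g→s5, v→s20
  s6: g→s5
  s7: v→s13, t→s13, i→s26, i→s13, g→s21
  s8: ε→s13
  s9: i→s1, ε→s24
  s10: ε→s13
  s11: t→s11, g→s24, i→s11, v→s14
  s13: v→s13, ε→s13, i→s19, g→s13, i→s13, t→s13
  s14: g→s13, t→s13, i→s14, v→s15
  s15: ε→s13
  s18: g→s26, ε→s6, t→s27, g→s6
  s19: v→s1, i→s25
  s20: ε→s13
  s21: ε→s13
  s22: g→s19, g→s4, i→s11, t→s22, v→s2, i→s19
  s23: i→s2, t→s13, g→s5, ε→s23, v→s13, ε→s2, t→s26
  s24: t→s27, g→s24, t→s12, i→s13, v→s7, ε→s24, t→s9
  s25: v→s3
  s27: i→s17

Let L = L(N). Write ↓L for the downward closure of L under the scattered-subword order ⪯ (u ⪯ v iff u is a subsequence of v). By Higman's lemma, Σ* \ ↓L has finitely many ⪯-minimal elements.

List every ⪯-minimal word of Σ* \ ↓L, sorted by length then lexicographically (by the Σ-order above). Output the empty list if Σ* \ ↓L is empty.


Antichain: [vt, vv, gi, ivg].

|Q|=28, |F|=9, |δ|=72 (14 ε).
min D↑ (9 st, q0=0, F={6}): 0:i→1,t→0,v→2,g→3 1:i→1,t→1,v→4,g→5 2:i→2,t→6,v→6,g→7 3:i→6,t→3,v→7,g→3 4:i→4,t→6,v→6,g→6 5:i→6,t→5,v→8,g→5 6:i→6,t→6,v→6,g→6 7:i→6,t→6,v→6,g→7 8:i→6,t→6,v→6,g→6.
'vt': |S_i|=[24, 18, 9] end={s1,s10,s13,s17,s19,s25,s26,s27,s3} — reject; 2/2 single-dels accept.
'vv': |S_i|=[24, 18, 9] end={s1,s13,s15,s17,s19,s20,s25,s27,s3} rej; 2/2 single-dels accept.
'gi': |S_i|=[24, 18, 9] end={s1,s13,s17,s19,s25,s26,s27,s3,s8} ∉↓L; 2/2 del acc.
'ivg': run [24, 22, 13, 8] end={s1,s13,s17,s19,s21,s25,s27,s3} ∉↓L; 3/3 del acc.
4 obstructions.


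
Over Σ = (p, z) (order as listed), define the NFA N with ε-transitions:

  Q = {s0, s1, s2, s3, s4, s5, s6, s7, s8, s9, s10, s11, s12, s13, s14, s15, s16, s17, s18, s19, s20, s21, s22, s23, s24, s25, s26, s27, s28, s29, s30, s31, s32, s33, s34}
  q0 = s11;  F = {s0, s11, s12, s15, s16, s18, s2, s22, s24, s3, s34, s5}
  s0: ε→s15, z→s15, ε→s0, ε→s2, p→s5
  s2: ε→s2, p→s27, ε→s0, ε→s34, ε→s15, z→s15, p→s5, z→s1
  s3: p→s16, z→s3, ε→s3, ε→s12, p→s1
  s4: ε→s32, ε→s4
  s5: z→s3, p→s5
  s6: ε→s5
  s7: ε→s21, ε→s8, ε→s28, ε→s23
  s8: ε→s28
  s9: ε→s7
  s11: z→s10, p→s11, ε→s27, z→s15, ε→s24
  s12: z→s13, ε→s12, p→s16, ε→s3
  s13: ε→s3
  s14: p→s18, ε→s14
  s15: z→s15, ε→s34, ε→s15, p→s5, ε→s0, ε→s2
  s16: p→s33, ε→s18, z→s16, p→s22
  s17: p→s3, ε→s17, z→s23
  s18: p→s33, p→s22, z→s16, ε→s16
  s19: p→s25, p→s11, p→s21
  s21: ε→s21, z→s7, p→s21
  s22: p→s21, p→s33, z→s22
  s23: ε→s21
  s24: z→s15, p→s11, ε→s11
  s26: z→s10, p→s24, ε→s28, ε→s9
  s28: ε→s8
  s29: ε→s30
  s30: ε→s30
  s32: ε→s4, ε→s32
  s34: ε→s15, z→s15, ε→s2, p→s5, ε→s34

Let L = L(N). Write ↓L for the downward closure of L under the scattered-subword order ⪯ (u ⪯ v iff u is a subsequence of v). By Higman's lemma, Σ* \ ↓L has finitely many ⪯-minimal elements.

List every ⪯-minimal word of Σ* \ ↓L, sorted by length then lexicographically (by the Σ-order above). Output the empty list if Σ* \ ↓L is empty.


|Q|=35, |F|=12, |δ|=85 (44 ε).
min D↑ (7 st, q0=0, F={6}): 0:p→0,z→1 1:p→2,z→1 2:p→2,z→3 3:p→4,z→3 4:p→5,z→4 5:p→6,z→5 6:p→6,z→6.
'zpzppp': run [22, 20, 15, 13, 10, 7, 6] end={s21,s23,s28,s33,s7,s8} rej; 6/6 del acc.
1 obstructions.

Antichain: [zpzppp].


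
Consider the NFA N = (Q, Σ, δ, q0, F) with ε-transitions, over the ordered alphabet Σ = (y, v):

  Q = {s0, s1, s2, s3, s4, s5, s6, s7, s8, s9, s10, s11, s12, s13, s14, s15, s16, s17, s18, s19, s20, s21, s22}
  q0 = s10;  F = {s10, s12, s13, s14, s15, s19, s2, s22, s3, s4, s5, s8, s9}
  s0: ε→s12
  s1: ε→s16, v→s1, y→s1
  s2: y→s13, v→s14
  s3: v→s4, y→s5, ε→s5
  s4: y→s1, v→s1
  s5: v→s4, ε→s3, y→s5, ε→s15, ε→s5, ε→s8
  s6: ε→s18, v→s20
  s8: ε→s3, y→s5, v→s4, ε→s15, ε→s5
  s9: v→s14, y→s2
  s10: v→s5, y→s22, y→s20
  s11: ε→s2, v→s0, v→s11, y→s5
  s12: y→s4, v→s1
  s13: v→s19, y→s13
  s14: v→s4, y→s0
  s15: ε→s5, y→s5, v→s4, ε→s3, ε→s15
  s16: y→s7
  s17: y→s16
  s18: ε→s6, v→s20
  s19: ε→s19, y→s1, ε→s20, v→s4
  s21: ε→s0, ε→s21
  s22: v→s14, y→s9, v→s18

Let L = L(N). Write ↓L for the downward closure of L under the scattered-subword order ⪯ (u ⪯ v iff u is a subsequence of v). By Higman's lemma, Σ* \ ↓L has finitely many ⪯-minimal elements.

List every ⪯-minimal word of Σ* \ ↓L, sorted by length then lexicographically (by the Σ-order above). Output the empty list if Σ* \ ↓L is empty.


min(Σ*\↓L) = [vvy, vvv, yvyv, yvyyy, yyyyvy].

|Q|=23, |F|=13, |δ|=57 (20 ε).
min D↑ (11 st, q0=0, F={8}): 0:y→1,v→2 1:y→3,v→4 2:y→2,v→5 3:y→6,v→4 4:y→7,v→5 5:y→8,v→8 6:y→9,v→4 7:y→5,v→8 8:y→8,v→8 9:y→9,v→10 10:y→8,v→5.
'vvy': |S_i|=[20, 15, 5, 3] end={s1,s16,s7} rej; 3/3 del acc.
'vvv': N↓-sim [20, 15, 5, 3] end={s1,s16,s7} — reject; 3/3 single-dels accept.
'yvyv': N↓-sim [20, 19, 11, 6, 3] end={s1,s16,s7} ∉↓L; 4/4 del acc.
'yvyyy': run [20, 19, 11, 6, 4, 3] end={s1,s16,s7} rej; 5/5 deletions ∈↓L.
'yyyyvy': |S_i|=[20, 19, 16, 15, 13, 6, 3] end={s1,s16,s7} — reject; 6/6 deletions ∈↓L.
5 words, ⪯-incomp.


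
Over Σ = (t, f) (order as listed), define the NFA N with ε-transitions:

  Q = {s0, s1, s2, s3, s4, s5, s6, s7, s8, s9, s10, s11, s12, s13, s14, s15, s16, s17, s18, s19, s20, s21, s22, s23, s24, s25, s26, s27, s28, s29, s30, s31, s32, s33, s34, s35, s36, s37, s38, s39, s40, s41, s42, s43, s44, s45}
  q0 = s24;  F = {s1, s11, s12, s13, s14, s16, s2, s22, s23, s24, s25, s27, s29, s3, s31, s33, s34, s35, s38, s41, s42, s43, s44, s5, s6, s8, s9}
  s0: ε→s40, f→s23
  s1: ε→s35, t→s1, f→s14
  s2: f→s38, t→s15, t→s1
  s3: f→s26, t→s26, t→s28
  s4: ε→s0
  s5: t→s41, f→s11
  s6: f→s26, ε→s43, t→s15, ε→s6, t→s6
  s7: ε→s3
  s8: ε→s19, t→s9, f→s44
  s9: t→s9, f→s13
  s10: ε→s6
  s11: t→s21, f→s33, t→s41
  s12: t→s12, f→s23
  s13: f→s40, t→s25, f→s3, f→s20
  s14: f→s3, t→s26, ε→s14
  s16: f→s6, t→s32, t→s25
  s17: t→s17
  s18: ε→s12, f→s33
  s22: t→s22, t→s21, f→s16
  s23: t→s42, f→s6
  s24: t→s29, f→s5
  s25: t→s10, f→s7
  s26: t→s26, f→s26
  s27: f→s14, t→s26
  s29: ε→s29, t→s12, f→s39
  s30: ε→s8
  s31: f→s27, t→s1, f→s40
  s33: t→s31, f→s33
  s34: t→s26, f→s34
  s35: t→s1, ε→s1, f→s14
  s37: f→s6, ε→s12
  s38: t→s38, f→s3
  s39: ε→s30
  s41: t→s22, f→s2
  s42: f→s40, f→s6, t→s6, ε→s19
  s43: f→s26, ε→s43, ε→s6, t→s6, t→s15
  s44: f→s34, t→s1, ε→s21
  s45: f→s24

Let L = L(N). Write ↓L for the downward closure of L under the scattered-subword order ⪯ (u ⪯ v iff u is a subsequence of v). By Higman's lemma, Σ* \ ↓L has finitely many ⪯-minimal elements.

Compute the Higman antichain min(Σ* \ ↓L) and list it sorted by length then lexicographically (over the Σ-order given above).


|Q|=46, |F|=27, |δ|=91 (19 ε).
min D↑ (26 st, q0=0, F={21}): 0:t→1,f→2 1:t→3,f→4 2:t→5,f→6 3:t→3,f→7 4:t→8,f→9 5:t→10,f→11 6:t→5,f→12 7:t→13,f→14 8:t→8,f→15 9:t→16,f→17 10:t→10,f→18 11:t→16,f→19 12:t→20,f→12 13:t→14,f→14 14:t→14,f→21 15:t→22,f→23 16:t→16,f→24 17:t→21,f→17 18:t→22,f→14 19:t→19,f→23 20:t→16,f→25 21:t→21,f→21 22:t→14,f→23 23:t→21,f→21 24:t→21,f→23 25:t→21,f→24.
'ttfff': N↓-sim [39, 35, 25, 18, 9, 1] end={s26} rej; 5/5 deletions ∈↓L.
'tffft': |S_i|=[39, 35, 30, 19, 8, 2] end={s26,s28} ∉↓L; 5/5 single-dels accept.
'ttfttf': N↓-sim [39, 35, 25, 18, 13, 6, 1] end={s26} rej; 6/6 deletions ∈↓L.
'ftftft': N↓-sim [39, 36, 27, 20, 14, 5, 2] end={s26,s28} ∉↓L; 6/6 del acc.
'ftffff': |S_i|=[39, 36, 27, 20, 11, 3, 1] end={s26} rej; 6/6 single-dels accept.
'ffftft': N↓-sim [39, 36, 28, 22, 17, 7, 2] end={s26,s28} — reject; 6/6 del acc.
6 minimals (antichain).

A = [ttfff, tffft, ttfttf, ftftft, ftffff, ffftft].


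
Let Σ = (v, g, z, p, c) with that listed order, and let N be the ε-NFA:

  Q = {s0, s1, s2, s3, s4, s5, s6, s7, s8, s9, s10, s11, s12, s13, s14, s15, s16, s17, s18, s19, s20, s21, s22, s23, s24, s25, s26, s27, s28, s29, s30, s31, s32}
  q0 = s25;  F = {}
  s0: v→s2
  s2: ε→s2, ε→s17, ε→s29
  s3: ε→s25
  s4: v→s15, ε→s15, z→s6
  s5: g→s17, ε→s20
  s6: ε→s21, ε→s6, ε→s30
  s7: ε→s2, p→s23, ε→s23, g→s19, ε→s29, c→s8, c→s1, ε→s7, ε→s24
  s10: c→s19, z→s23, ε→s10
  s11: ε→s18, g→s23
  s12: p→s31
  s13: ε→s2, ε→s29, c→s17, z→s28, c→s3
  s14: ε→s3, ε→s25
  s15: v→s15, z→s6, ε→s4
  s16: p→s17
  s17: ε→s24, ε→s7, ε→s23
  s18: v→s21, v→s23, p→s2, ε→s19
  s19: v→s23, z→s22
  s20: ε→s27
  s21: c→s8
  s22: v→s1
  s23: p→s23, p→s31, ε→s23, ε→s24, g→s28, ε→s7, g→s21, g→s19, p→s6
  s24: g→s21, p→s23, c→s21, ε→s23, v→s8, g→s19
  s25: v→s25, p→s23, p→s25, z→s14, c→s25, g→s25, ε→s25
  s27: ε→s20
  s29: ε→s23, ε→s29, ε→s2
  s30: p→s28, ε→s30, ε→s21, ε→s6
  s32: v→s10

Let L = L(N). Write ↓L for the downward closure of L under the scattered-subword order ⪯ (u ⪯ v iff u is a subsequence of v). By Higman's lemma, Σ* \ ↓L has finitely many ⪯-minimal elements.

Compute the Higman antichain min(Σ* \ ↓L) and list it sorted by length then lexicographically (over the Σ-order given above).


Antichain: [ε].

|Q|=33, |F|=0, |δ|=82 (38 ε).
min D↑ (1 st, q0=0, F={0}): 0:v→0,g→0,z→0,p→0,c→0.
ε ∈ L(D↑) ⇒ ↓L = ∅.


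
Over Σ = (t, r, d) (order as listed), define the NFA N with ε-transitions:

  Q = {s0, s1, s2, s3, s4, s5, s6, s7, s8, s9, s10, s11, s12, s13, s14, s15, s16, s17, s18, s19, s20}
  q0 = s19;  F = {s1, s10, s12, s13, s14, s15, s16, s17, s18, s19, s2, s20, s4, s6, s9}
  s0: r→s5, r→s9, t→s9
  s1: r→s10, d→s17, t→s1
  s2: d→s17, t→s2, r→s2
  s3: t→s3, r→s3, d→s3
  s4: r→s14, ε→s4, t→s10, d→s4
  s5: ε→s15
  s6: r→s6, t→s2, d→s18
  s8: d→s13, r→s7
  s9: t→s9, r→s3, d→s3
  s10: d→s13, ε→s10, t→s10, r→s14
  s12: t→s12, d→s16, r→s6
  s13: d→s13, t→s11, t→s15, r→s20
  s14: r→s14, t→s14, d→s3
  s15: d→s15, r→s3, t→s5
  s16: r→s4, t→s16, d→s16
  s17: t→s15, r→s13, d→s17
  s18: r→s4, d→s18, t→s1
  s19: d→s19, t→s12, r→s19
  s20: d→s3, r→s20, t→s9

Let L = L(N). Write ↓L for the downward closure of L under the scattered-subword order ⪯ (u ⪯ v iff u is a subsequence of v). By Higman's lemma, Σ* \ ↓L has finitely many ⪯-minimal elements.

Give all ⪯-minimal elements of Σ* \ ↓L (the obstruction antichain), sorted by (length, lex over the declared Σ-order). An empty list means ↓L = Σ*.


Antichain: [tdrrd, trtdtr].

|Q|=21, |F|=15, |δ|=57 (3 ε).
min D↑ (16 st, q0=0, F={13}): 0:t→1,r→0,d→0 1:t→1,r→2,d→3 2:t→4,r→2,d→5 3:t→3,r→6,d→3 4:t→4,r→4,d→7 5:t→8,r→6,d→5 6:t→9,r→10,d→6 7:t→11,r→12,d→7 8:t→8,r→9,d→7 9:t→9,r→10,d→12 10:t→10,r→10,d→13 11:t→11,r→13,d→11 12:t→11,r→14,d→12 13:t→13,r→13,d→13 14:t→15,r→14,d→13 15:t→15,r→13,d→13.
'tdrrd': N↓-sim [18, 17, 14, 10, 4, 1] end={s3} ∉↓L; 5/5 deletions ∈↓L.
'trtdtr': |S_i|=[18, 17, 15, 12, 8, 5, 1] end={s3} — reject; 6/6 deletions ∈↓L.
2 minimals (antichain).


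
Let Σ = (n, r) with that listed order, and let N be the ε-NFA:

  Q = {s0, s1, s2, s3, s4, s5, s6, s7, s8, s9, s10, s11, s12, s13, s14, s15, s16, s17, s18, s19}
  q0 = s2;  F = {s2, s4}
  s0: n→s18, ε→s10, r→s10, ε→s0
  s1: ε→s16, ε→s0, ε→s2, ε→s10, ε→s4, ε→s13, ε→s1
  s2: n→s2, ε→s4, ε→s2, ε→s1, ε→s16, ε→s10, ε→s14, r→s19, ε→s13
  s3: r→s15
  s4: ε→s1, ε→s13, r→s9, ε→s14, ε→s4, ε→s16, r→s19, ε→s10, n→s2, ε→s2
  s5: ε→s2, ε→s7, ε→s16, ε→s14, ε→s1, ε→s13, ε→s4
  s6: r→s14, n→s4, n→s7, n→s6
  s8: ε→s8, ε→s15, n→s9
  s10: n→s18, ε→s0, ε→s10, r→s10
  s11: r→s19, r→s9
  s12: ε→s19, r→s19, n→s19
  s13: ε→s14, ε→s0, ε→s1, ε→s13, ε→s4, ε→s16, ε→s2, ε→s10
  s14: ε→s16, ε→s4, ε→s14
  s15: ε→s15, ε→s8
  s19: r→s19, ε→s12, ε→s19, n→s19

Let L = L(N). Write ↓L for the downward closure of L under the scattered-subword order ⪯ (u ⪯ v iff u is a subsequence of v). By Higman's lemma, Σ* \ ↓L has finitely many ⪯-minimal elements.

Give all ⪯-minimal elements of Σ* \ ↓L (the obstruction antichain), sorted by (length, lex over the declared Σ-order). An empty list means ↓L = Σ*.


|Q|=20, |F|=2, |δ|=71 (50 ε).
min D↑ (2 st, q0=0, F={1}): 0:n→0,r→1 1:n→1,r→1 [Hopcroft].
'r': N↓-sim [12, 6] end={s0,s10,s12,s18,s19,s9} — reject; 1/1 single-dels accept.
1 obstructions.

Antichain: [r].


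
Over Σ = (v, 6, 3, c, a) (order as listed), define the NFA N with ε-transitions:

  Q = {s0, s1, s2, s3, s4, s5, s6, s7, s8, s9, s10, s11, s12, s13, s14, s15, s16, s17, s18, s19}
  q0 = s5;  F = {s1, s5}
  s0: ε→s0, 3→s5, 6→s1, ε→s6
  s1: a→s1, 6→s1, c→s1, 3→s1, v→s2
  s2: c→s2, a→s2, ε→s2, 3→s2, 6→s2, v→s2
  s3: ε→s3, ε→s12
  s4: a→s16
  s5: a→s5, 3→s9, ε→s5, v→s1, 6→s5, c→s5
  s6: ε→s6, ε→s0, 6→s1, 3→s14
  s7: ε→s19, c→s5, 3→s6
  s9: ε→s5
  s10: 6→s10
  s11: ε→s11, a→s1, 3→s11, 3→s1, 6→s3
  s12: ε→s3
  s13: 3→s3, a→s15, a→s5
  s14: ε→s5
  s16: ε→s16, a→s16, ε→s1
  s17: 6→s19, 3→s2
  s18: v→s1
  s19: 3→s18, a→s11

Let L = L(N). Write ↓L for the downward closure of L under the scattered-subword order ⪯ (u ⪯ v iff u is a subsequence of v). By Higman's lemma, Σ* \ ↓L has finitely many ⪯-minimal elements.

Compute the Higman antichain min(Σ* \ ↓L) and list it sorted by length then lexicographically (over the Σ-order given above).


min(Σ*\↓L) = [vv].

|Q|=20, |F|=2, |δ|=51 (15 ε).
min D↑ (3 st, q0=0, F={2}): 0:v→1,6→0,3→0,c→0,a→0 1:v→2,6→1,3→1,c→1,a→1 2:v→2,6→2,3→2,c→2,a→2 (ε-aug+det+¬).
'vv': |S_i|=[4, 2, 1] end={s2} ∉↓L; 2/2 del acc.
1 obstructions.


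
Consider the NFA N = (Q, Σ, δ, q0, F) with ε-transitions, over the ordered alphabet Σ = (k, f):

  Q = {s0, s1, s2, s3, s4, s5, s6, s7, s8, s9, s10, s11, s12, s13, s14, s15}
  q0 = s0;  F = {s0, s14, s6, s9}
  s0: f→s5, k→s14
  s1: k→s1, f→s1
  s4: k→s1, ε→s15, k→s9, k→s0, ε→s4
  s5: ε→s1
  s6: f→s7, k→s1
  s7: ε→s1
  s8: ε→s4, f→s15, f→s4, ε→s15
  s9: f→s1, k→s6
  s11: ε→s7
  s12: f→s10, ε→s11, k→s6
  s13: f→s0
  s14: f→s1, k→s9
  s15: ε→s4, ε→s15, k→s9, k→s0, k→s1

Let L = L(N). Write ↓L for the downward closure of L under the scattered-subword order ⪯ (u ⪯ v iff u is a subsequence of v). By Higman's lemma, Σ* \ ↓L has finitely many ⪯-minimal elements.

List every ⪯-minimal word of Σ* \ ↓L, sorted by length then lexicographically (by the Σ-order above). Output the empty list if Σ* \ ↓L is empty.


A = [f, kkkk].

|Q|=16, |F|=4, |δ|=31 (10 ε).
min D↑ (5 st, q0=0, F={2}): 0:k→1,f→2 1:k→3,f→2 2:k→2,f→2 3:k→4,f→2 4:k→2,f→2 (ε-aug+det+¬).
'f': N↓-sim [7, 3] end={s1,s5,s7} rej; 1/1 del acc.
'kkkk': N↓-sim [7, 5, 4, 3, 1] end={s1} rej; 4/4 del acc.
2 minimals (antichain).


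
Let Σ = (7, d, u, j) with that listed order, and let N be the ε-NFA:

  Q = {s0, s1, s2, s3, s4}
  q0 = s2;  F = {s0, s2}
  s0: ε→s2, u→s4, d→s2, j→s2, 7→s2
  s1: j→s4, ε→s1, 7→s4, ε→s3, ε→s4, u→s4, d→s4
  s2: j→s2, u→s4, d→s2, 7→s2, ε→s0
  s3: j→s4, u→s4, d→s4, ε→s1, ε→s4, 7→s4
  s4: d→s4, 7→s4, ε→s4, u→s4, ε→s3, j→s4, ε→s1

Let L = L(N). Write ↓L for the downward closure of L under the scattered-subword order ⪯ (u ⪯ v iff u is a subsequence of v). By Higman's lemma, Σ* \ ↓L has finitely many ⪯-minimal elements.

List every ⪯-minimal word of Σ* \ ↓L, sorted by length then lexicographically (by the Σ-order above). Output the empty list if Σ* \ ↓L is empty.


|Q|=5, |F|=2, |δ|=30 (10 ε).
min D↑ (2 st, q0=0, F={1}): 0:7→0,d→0,u→1,j→0 1:7→1,d→1,u→1,j→1 [Hopcroft].
'u': run [5, 3] end={s1,s3,s4} ∉↓L; 1/1 deletions ∈↓L.
1 minimals (antichain).

min(Σ*\↓L) = [u].


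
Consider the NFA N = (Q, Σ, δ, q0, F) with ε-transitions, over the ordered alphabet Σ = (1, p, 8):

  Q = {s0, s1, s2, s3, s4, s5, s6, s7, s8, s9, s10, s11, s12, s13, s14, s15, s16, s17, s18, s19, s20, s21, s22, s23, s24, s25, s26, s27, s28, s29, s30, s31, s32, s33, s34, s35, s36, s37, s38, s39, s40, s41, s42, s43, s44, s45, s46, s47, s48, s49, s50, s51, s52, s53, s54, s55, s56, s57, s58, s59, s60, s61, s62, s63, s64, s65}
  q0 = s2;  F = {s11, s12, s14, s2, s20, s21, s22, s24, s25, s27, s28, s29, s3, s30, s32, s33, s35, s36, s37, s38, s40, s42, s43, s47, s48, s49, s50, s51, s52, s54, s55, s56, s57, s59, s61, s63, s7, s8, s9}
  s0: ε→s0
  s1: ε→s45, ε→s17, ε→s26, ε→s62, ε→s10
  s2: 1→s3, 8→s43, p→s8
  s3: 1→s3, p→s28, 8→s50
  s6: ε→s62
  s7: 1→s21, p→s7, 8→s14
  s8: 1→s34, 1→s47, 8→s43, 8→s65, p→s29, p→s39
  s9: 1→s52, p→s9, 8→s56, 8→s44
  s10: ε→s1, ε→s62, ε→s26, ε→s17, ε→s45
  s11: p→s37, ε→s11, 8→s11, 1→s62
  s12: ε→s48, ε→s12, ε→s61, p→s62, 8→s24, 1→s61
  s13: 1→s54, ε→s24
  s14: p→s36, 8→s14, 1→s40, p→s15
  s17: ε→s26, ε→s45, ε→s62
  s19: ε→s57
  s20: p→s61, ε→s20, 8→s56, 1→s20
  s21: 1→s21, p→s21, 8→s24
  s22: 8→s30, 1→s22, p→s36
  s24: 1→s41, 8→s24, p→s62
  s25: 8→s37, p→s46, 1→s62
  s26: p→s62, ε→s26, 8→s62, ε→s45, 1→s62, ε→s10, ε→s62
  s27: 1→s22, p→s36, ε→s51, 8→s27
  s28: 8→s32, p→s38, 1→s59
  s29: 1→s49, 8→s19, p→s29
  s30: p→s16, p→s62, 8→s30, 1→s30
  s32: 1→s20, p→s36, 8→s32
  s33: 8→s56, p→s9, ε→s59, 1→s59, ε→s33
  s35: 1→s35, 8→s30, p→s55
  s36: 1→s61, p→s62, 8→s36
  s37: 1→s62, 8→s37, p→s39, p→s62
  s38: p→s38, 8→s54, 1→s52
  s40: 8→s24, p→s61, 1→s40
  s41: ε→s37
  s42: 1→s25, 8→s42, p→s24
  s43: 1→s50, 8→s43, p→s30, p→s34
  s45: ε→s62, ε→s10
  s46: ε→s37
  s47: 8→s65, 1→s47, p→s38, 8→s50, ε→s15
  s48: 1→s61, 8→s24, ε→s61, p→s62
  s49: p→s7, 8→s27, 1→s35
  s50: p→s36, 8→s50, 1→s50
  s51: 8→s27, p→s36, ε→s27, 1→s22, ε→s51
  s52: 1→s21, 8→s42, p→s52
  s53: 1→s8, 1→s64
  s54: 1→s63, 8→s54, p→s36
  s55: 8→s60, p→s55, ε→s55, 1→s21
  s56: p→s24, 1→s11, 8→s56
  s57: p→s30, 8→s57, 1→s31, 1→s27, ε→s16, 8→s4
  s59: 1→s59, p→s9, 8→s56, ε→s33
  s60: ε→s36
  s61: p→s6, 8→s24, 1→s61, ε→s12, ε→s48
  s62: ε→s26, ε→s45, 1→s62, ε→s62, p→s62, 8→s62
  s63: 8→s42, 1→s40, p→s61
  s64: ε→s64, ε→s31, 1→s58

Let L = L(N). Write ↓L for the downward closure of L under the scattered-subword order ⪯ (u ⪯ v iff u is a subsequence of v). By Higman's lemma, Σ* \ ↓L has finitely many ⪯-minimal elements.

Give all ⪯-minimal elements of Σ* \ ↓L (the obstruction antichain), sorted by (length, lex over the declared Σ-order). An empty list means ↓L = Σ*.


|Q|=66, |F|=39, |δ|=186 (48 ε).
min D↑ (36 st, q0=0, F={15}): 0:1→1,p→2,8→3 1:1→1,p→4,8→5 2:1→6,p→7,8→3 3:1→5,p→8,8→3 4:1→9,p→10,8→11 5:1→5,p→12,8→5 6:1→6,p→10,8→5 7:1→13,p→7,8→14 8:1→8,p→15,8→8 9:1→9,p→16,8→17 10:1→18,p→10,8→19 11:1→20,p→12,8→11 12:1→21,p→15,8→12 13:1→22,p→23,8→24 14:1→24,p→8,8→14 15:1→15,p→15,8→15 16:1→18,p→16,8→17 17:1→25,p→26,8→17 18:1→27,p→18,8→28 19:1→29,p→12,8→19 20:1→20,p→21,8→17 21:1→21,p→15,8→26 22:1→22,p→30,8→8 23:1→27,p→23,8→31 24:1→32,p→12,8→24 25:1→15,p→33,8→25 26:1→33,p→15,8→26 27:1→27,p→27,8→26 28:1→34,p→26,8→28 29:1→35,p→21,8→28 30:1→27,p→30,8→12 31:1→35,p→12,8→31 32:1→32,p→12,8→8 33:1→15,p→15,8→33 34:1→15,p→33,8→33 35:1→35,p→21,8→26 (ε-aug+det+¬).
'8pp': N↓-sim [58, 42, 20, 9] end={s1,s10,s16,s17,s26,s39,s45,s6,s62} rej; 3/3 single-dels accept.
'1p1811': |S_i|=[58, 51, 39, 28, 16, 12, 6] end={s1,s10,s17,s26,s45,s62} rej; 6/6 deletions ∈↓L.
'pp118p': N↓-sim [58, 56, 46, 36, 25, 18, 9] end={s1,s10,s16,s17,s26,s39,s45,s6,s62} ∉↓L; 6/6 single-dels accept.
3 obstructions.

min(Σ*\↓L) = [8pp, 1p1811, pp118p].


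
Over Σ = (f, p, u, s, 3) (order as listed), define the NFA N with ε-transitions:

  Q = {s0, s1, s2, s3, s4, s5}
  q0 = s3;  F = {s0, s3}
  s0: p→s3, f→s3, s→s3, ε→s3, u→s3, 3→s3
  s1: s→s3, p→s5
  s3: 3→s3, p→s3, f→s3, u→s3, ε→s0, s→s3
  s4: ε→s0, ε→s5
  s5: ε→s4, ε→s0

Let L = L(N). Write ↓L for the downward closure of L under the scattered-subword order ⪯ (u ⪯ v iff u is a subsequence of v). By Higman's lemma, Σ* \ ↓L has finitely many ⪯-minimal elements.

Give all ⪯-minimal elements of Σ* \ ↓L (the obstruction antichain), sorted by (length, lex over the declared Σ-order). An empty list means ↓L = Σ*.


|Q|=6, |F|=2, |δ|=18 (6 ε).
min D↑ (1 st, q0=0, F={}): 0:f→0,p→0,u→0,s→0,3→0 (ε-aug+det+¬).
L(D↑) = ∅; no obstructions.

Antichain: [].


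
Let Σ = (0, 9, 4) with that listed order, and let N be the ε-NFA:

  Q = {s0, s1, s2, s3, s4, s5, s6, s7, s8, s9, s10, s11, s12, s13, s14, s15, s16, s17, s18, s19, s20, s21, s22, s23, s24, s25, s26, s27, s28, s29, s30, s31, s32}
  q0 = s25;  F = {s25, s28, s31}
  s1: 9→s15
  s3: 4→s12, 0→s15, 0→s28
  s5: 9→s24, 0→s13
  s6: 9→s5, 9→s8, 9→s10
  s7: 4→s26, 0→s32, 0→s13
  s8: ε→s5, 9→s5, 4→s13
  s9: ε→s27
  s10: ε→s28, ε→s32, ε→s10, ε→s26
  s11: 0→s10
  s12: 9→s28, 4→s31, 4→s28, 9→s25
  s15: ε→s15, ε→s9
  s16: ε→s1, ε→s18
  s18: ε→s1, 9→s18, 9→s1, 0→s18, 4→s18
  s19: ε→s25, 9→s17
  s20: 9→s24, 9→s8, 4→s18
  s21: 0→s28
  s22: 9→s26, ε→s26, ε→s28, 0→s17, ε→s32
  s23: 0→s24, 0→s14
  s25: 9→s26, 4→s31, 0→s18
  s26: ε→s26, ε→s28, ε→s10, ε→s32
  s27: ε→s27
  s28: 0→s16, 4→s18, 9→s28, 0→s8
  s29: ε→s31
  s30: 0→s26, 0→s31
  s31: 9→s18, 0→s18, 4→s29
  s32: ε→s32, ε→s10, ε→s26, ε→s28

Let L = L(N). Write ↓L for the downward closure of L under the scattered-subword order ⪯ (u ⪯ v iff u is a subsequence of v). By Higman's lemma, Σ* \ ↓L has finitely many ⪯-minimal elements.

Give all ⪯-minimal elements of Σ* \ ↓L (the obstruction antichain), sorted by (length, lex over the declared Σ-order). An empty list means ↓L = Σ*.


|Q|=33, |F|=3, |δ|=69 (25 ε).
min D↑ (4 st, q0=0, F={1}): 0:0→1,9→2,4→3 1:0→1,9→1,4→1 2:0→1,9→2,4→1 3:0→1,9→1,4→3.
'0': |S_i|=[17, 10] end={s1,s13,s15,s16,s18,s24,s27,s5,s8,s9} ∉↓L; 1/1 deletions ∈↓L.
'94': run [17, 14, 6] end={s1,s13,s15,s18,s27,s9} rej; 2/2 del acc.
'49': run [17, 8, 5] end={s1,s15,s18,s27,s9} rej; 2/2 del acc.
3 obstructions.

min(Σ*\↓L) = [0, 94, 49].


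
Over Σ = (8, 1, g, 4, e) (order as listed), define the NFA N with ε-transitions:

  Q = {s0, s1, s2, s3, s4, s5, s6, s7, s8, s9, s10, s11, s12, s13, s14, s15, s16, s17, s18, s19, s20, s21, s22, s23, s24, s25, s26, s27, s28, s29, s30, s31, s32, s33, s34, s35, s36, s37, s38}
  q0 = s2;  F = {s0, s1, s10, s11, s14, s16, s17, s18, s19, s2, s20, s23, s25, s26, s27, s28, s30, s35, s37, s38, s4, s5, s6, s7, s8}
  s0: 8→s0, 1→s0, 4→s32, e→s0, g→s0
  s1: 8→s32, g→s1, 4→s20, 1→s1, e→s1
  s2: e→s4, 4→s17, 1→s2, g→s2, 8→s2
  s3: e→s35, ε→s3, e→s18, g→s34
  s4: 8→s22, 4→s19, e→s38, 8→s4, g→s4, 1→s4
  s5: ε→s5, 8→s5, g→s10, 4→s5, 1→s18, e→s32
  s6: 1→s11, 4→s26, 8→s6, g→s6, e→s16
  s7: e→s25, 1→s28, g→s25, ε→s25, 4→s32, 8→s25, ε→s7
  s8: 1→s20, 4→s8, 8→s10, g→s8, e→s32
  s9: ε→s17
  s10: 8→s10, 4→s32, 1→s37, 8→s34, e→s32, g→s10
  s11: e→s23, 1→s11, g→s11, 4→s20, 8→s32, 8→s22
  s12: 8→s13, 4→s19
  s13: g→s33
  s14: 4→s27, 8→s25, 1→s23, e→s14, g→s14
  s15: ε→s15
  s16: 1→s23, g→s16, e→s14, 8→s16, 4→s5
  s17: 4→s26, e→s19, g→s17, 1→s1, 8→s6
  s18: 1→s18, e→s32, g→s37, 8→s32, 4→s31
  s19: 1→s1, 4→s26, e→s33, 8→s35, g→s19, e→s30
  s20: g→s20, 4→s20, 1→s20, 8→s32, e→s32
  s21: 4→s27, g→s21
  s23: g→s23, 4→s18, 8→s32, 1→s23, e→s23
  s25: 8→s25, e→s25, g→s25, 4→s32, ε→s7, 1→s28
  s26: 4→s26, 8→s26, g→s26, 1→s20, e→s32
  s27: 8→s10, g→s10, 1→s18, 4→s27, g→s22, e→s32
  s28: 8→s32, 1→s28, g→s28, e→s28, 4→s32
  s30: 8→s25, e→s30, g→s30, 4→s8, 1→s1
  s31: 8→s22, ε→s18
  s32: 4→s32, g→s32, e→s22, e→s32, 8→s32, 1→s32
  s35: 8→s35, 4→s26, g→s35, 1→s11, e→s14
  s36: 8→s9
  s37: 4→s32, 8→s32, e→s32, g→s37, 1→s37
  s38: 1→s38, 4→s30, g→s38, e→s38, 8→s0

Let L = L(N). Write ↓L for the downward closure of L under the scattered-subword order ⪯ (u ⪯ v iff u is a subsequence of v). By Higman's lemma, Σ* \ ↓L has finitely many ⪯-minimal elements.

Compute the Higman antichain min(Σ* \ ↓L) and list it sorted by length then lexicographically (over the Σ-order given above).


Antichain: [418, 44e, ee84, 48e4g4].

|Q|=39, |F|=25, |δ|=154 (8 ε).
min D↑ (25 st, q0=0, F={10}): 0:8→0,1→0,g→0,4→1,e→2 1:8→3,1→4,g→1,4→5,e→6 2:8→2,1→2,g→2,4→6,e→7 3:8→3,1→8,g→3,4→5,e→9 4:8→10,1→4,g→4,4→11,e→4 5:8→5,1→11,g→5,4→5,e→10 6:8→12,1→4,g→6,4→5,e→13 7:8→14,1→7,g→7,4→13,e→7 8:8→10,1→8,g→8,4→11,e→15 9:8→9,1→15,g→9,4→16,e→17 10:8→10,1→10,g→10,4→10,e→10 11:8→10,1→11,g→11,4→11,e→10 12:8→12,1→8,g→12,4→5,e→17 13:8→18,1→4,g→13,4→19,e→13 14:8→14,1→14,g→14,4→10,e→14 15:8→10,1→15,g→15,4→20,e→15 16:8→16,1→20,g→21,4→16,e→10 17:8→18,1→15,g→17,4→22,e→17 18:8→18,1→23,g→18,4→10,e→18 19:8→21,1→11,g→19,4→19,e→10 20:8→10,1→20,g→24,4→20,e→10 21:8→21,1→24,g→21,4→10,e→10 22:8→21,1→20,g→21,4→22,e→10 23:8→10,1→23,g→23,4→10,e→23 24:8→10,1→24,g→24,4→10,e→10 [Hopcroft].
'418': run [30, 26, 10, 2] end={s22,s32} rej; 3/3 single-dels accept.
'44e': run [30, 26, 12, 2] end={s22,s32} ∉↓L; 3/3 single-dels accept.
'ee84': run [30, 27, 20, 9, 2] end={s22,s32} rej; 4/4 deletions ∈↓L.
'48e4g4': run [30, 26, 20, 15, 9, 5, 2] end={s22,s32} — reject; 6/6 deletions ∈↓L.
4 obstructions.


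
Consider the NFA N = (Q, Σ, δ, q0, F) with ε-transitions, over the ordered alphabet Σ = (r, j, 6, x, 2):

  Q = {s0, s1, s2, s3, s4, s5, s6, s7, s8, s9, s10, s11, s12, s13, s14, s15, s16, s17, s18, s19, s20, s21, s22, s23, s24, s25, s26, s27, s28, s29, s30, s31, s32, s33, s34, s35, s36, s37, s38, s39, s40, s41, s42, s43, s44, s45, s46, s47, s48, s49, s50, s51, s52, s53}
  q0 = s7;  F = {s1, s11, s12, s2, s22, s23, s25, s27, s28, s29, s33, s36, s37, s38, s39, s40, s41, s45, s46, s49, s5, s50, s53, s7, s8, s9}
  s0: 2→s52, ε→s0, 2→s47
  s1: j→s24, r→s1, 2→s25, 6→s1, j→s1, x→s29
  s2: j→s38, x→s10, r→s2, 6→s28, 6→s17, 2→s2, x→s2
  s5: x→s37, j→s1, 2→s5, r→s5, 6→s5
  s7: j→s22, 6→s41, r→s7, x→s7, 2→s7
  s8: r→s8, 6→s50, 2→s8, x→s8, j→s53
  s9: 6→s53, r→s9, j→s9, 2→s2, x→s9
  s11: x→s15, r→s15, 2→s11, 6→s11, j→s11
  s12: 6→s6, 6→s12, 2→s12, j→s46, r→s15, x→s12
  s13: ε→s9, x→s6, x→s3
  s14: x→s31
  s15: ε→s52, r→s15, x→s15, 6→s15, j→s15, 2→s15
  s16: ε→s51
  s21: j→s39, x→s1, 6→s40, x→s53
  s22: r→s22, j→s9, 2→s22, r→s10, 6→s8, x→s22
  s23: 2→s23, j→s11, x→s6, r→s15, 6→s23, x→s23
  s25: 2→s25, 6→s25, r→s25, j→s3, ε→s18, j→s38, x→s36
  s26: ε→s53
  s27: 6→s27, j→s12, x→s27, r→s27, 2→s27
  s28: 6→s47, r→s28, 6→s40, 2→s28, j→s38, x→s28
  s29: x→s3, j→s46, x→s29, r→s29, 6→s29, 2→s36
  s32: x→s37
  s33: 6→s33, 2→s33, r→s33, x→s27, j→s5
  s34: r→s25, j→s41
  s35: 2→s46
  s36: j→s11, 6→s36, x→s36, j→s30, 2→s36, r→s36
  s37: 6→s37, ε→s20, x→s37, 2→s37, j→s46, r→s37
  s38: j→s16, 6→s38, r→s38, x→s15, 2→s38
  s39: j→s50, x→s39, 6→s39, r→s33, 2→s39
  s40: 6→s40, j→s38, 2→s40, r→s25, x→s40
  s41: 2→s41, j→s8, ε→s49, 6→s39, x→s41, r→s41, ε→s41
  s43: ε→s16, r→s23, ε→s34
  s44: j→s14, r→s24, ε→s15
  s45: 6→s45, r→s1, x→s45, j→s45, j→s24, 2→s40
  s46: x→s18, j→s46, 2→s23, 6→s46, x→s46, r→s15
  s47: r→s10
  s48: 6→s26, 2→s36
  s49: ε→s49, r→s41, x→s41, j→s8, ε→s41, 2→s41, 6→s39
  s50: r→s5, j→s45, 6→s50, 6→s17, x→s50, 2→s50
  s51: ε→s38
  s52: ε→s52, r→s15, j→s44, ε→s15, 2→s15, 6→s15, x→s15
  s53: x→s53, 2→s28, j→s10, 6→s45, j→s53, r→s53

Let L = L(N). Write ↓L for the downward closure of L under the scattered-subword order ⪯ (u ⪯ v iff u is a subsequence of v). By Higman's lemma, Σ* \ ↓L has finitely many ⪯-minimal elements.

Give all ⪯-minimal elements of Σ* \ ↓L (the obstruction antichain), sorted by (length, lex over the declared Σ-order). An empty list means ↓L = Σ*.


min(Σ*\↓L) = [jj2jx, 66rxjr].

|Q|=54, |F|=26, |δ|=190 (17 ε).
min D↑ (26 st, q0=0, F={17}): 0:r→0,j→1,6→2,x→0,2→0 1:r→1,j→3,6→4,x→1,2→1 2:r→2,j→4,6→5,x→2,2→2 3:r→3,j→3,6→6,x→3,2→7 4:r→4,j→6,6→8,x→4,2→4 5:r→9,j→8,6→5,x→5,2→5 6:r→6,j→6,6→10,x→6,2→11 7:r→7,j→12,6→11,x→7,2→7 8:r→13,j→10,6→8,x→8,2→8 9:r→9,j→13,6→9,x→14,2→9 10:r→15,j→10,6→10,x→10,2→16 11:r→11,j→12,6→16,x→11,2→11 12:r→12,j→12,6→12,x→17,2→12 13:r→13,j→15,6→13,x→18,2→13 14:r→14,j→19,6→14,x→14,2→14 15:r→15,j→15,6→15,x→20,2→21 16:r→21,j→12,6→16,x→16,2→16 17:r→17,j→17,6→17,x→17,2→17 18:r→18,j→22,6→18,x→18,2→18 19:r→17,j→22,6→19,x→19,2→19 20:r→20,j→22,6→20,x→20,2→23 21:r→21,j→12,6→21,x→23,2→21 22:r→17,j→22,6→22,x→22,2→24 23:r→23,j→25,6→23,x→23,2→23 24:r→17,j→25,6→24,x→24,2→24 25:r→17,j→25,6→25,x→17,2→25.
'jj2jx': run [42, 36, 29, 23, 12, 6] end={s14,s15,s24,s31,s44,s52} — reject; 5/5 del acc.
'66rxjr': N↓-sim [42, 38, 33, 27, 19, 13, 6] end={s14,s15,s24,s31,s44,s52} — reject; 6/6 single-dels accept.
2 words, ⪯-incomp.


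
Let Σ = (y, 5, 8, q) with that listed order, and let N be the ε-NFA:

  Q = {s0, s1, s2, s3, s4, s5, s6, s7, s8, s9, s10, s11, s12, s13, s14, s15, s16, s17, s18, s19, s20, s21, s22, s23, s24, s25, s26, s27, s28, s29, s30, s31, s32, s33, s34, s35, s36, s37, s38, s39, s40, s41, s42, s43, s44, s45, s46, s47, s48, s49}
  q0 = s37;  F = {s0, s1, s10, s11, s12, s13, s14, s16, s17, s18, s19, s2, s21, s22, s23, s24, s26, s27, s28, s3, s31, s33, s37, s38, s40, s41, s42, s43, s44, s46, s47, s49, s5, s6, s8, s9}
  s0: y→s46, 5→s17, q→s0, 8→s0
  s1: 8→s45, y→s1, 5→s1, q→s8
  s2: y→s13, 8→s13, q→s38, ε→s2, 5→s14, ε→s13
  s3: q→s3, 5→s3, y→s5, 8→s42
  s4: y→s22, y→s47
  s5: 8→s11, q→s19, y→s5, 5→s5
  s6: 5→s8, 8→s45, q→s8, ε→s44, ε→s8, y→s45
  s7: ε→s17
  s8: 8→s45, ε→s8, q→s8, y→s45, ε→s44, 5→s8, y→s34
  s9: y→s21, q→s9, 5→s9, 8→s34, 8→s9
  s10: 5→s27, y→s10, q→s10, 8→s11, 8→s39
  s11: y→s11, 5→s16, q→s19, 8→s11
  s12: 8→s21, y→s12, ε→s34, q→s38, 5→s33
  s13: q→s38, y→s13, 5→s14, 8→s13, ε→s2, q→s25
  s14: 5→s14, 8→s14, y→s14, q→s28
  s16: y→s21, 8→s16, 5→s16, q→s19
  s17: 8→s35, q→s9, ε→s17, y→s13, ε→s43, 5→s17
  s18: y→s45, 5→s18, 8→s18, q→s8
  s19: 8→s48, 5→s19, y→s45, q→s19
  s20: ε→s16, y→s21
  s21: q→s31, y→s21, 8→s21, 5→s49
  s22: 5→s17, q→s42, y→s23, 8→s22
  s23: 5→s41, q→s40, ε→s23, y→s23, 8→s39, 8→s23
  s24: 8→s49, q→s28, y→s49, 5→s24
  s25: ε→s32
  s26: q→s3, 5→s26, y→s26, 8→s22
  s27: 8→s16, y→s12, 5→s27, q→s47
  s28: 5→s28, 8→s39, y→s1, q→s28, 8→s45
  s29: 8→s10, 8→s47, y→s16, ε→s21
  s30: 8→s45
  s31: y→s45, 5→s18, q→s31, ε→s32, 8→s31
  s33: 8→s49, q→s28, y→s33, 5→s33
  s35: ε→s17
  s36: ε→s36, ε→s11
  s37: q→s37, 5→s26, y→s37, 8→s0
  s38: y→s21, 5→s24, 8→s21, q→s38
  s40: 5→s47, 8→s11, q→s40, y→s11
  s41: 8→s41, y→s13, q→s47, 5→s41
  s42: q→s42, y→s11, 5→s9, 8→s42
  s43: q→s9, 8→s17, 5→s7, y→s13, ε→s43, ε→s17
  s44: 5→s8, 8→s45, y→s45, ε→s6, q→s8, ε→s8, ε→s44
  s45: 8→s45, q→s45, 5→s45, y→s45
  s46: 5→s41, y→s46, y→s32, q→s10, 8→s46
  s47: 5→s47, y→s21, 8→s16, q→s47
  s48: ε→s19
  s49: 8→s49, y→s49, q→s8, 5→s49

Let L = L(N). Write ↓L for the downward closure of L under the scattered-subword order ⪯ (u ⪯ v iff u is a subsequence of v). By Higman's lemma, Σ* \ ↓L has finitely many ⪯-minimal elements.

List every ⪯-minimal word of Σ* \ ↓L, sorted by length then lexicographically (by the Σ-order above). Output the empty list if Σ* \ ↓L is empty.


Antichain: [5qyqy, 8yq8qy, 85y5q8].

|Q|=50, |F|=36, |δ|=187 (25 ε).
min D↑ (33 st, q0=0, F={23}): 0:y→0,5→1,8→2,q→0 1:y→1,5→1,8→3,q→4 2:y→5,5→6,8→2,q→2 3:y→7,5→6,8→3,q→8 4:y→9,5→4,8→8,q→4 5:y→5,5→10,8→5,q→11 6:y→12,5→6,8→6,q→13 7:y→7,5→10,8→7,q→14 8:y→15,5→13,8→8,q→8 9:y→9,5→9,8→15,q→16 10:y→12,5→10,8→10,q→17 11:y→11,5→18,8→15,q→11 12:y→12,5→19,8→12,q→20 13:y→21,5→13,8→13,q→13 14:y→15,5→17,8→15,q→14 15:y→15,5→22,8→15,q→16 16:y→23,5→16,8→16,q→16 17:y→21,5→17,8→22,q→17 18:y→24,5→18,8→22,q→17 19:y→19,5→19,8→19,q→25 20:y→21,5→26,8→21,q→20 21:y→21,5→27,8→21,q→28 22:y→21,5→22,8→22,q→16 23:y→23,5→23,8→23,q→23 24:y→24,5→29,8→21,q→20 25:y→30,5→25,8→23,q→25 26:y→27,5→26,8→27,q→25 27:y→27,5→27,8→27,q→31 28:y→23,5→32,8→28,q→28 29:y→29,5→29,8→27,q→25 30:y→30,5→30,8→23,q→31 31:y→23,5→31,8→23,q→31 32:y→23,5→32,8→32,q→31.
'5qyqy': |S_i|=[44, 40, 26, 16, 10, 2] end={s34,s45} — reject; 5/5 deletions ∈↓L.
'8yq8qy': |S_i|=[44, 40, 32, 26, 15, 10, 2] end={s34,s45} rej; 6/6 del acc.
'85y5q8': run [44, 40, 32, 21, 13, 8, 2] end={s39,s45} — reject; 6/6 deletions ∈↓L.
3 minimals (antichain).


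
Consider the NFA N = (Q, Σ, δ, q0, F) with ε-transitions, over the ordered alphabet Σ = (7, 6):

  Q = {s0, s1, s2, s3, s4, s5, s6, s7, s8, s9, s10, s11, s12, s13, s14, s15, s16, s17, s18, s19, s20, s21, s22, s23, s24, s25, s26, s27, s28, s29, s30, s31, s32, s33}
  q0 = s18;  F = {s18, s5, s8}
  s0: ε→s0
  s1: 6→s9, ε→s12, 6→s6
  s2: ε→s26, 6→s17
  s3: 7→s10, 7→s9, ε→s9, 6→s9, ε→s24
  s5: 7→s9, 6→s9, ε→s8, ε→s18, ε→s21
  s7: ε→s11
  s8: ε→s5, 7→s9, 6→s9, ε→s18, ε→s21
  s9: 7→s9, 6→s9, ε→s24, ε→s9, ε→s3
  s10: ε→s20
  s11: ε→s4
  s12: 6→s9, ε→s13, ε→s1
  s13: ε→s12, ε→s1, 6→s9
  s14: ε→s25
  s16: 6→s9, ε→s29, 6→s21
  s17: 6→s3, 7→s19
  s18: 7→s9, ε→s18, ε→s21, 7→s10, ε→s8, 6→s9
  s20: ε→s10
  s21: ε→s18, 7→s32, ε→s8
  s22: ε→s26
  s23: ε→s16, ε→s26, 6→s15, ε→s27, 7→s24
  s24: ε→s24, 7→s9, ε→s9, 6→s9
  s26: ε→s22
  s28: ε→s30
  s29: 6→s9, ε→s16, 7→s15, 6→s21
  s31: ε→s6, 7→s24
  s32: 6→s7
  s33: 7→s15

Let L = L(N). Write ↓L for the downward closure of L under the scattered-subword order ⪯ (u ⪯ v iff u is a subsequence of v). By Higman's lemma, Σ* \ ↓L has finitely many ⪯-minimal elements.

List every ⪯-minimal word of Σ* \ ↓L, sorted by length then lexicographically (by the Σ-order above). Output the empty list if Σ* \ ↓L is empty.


|Q|=34, |F|=3, |δ|=71 (39 ε).
min D↑ (2 st, q0=0, F={1}): 0:7→1,6→1 1:7→1,6→1 [Hopcroft].
'7': run [13, 9] end={s10,s11,s20,s24,s3,s32,s4,s7,s9} — reject; 1/1 single-dels accept.
'6': run [13, 8] end={s10,s11,s20,s24,s3,s4,s7,s9} ∉↓L; 1/1 del acc.
2 obstructions.

min(Σ*\↓L) = [7, 6].
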